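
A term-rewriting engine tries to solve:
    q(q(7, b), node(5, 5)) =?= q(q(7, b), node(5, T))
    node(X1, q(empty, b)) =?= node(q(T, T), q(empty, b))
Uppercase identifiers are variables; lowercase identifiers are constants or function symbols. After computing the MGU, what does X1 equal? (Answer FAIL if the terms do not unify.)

Decompose q/2: q(7, b) =?= q(7, b),  node(5, 5) =?= node(5, T).
Delete trivial equation q(7, b) =?= q(7, b).
Decompose node/2: 5 =?= 5,  5 =?= T.
Delete trivial equation 5 =?= 5.
Bind T := 5; substituting into the remaining equation gives: node(X1, q(empty, b)) =?= node(q(5, 5), q(empty, b)).
Decompose node/2: X1 =?= q(5, 5),  q(empty, b) =?= q(empty, b).
Bind X1 := q(5, 5); no other remaining equation mentions X1.
Delete trivial equation q(empty, b) =?= q(empty, b).
MGU = { T -> 5, X1 -> q(5, 5) }, so X1 -> q(5, 5).

q(5, 5)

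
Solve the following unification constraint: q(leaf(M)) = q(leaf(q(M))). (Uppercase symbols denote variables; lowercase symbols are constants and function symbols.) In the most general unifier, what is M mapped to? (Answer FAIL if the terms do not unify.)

Decompose q/1: leaf(M) = leaf(q(M)).
Decompose leaf/1: M = q(M).
Occurs check fails: M occurs in q(M); the equation M = q(M) has no finite solution.

FAIL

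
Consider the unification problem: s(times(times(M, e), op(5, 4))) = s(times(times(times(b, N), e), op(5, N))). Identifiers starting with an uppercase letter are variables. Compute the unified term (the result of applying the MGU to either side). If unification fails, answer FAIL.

Decompose s/1: times(times(M, e), op(5, 4)) = times(times(times(b, N), e), op(5, N)).
Decompose times/2: times(M, e) = times(times(b, N), e),  op(5, 4) = op(5, N).
Decompose times/2: M = times(b, N),  e = e.
Bind M := times(b, N); no other remaining equation mentions M.
Delete trivial equation e = e.
Decompose op/2: 5 = 5,  4 = N.
Delete trivial equation 5 = 5.
Bind N := 4. Substituting into the earlier binding gives M := times(b, 4).
Applying the MGU to either side gives s(times(times(times(b, 4), e), op(5, 4))).

s(times(times(times(b, 4), e), op(5, 4)))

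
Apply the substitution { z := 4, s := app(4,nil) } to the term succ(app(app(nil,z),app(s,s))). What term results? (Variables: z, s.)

succ(app(app(nil,4),app(app(4,nil),app(4,nil))))

Replace each occurrence of z with 4.
Replace each occurrence of s with app(4,nil).
Result: succ(app(app(nil,4),app(app(4,nil),app(4,nil)))).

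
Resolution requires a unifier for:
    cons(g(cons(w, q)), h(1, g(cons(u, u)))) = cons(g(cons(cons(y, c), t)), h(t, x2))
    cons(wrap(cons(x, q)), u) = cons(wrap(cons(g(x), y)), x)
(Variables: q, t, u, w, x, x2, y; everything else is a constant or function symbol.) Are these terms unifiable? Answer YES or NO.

Decompose cons/2: g(cons(w, q)) = g(cons(cons(y, c), t)),  h(1, g(cons(u, u))) = h(t, x2).
Decompose g/1: cons(w, q) = cons(cons(y, c), t).
Decompose cons/2: w = cons(y, c),  q = t.
Bind w := cons(y, c); no other remaining equation mentions w.
Bind q := t; substituting into the one remaining equation that mentions q gives: cons(wrap(cons(x, t)), u) = cons(wrap(cons(g(x), y)), x).
Decompose h/2: 1 = t,  g(cons(u, u)) = x2.
Bind t := 1; substituting into the one remaining equation that mentions t gives: cons(wrap(cons(x, 1)), u) = cons(wrap(cons(g(x), y)), x). Substituting into the earlier binding gives q := 1.
Bind x2 := g(cons(u, u)); no other remaining equation mentions x2.
Decompose cons/2: wrap(cons(x, 1)) = wrap(cons(g(x), y)),  u = x.
Decompose wrap/1: cons(x, 1) = cons(g(x), y).
Decompose cons/2: x = g(x),  1 = y.
Occurs check fails: x occurs in g(x); the equation x = g(x) has no finite solution.

NO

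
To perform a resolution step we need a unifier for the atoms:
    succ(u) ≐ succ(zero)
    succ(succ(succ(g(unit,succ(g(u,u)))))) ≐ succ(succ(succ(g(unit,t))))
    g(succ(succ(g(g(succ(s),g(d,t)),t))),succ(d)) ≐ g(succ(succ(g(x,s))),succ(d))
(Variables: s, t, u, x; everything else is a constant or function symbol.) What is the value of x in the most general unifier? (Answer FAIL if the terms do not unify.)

g(succ(succ(g(zero,zero))),g(d,succ(g(zero,zero))))

Decompose succ/1: u ≐ zero.
Bind u := zero; substituting into the one remaining equation that mentions u gives: succ(succ(succ(g(unit,succ(g(zero,zero)))))) ≐ succ(succ(succ(g(unit,t)))).
Decompose succ/1: succ(succ(g(unit,succ(g(zero,zero))))) ≐ succ(succ(g(unit,t))).
Decompose succ/1: succ(g(unit,succ(g(zero,zero)))) ≐ succ(g(unit,t)).
Decompose succ/1: g(unit,succ(g(zero,zero))) ≐ g(unit,t).
Decompose g/2: unit ≐ unit,  succ(g(zero,zero)) ≐ t.
Delete trivial equation unit ≐ unit.
Bind t := succ(g(zero,zero)); substituting into the remaining equation gives: g(succ(succ(g(g(succ(s),g(d,succ(g(zero,zero)))),succ(g(zero,zero))))),succ(d)) ≐ g(succ(succ(g(x,s))),succ(d)).
Decompose g/2: succ(succ(g(g(succ(s),g(d,succ(g(zero,zero)))),succ(g(zero,zero))))) ≐ succ(succ(g(x,s))),  succ(d) ≐ succ(d).
Decompose succ/1: succ(g(g(succ(s),g(d,succ(g(zero,zero)))),succ(g(zero,zero)))) ≐ succ(g(x,s)).
Decompose succ/1: g(g(succ(s),g(d,succ(g(zero,zero)))),succ(g(zero,zero))) ≐ g(x,s).
Decompose g/2: g(succ(s),g(d,succ(g(zero,zero)))) ≐ x,  succ(g(zero,zero)) ≐ s.
Bind x := g(succ(s),g(d,succ(g(zero,zero)))); no other remaining equation mentions x.
Bind s := succ(g(zero,zero)); no other remaining equation mentions s. Substituting into the earlier binding gives x := g(succ(succ(g(zero,zero))),g(d,succ(g(zero,zero)))).
Delete trivial equation succ(d) ≐ succ(d).
MGU = { u := zero, t := succ(g(zero,zero)), x := g(succ(succ(g(zero,zero))),g(d,succ(g(zero,zero)))), s := succ(g(zero,zero)) }, so x := g(succ(succ(g(zero,zero))),g(d,succ(g(zero,zero)))).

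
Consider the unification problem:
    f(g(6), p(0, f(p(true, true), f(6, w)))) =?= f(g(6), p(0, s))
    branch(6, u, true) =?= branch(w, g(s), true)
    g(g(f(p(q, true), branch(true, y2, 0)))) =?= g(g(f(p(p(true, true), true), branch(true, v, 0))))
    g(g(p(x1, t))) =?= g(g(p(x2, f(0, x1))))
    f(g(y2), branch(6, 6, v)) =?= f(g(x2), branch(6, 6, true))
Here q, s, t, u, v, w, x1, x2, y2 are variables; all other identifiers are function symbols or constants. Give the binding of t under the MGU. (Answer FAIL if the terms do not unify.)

Decompose f/2: g(6) =?= g(6),  p(0, f(p(true, true), f(6, w))) =?= p(0, s).
Delete trivial equation g(6) =?= g(6).
Decompose p/2: 0 =?= 0,  f(p(true, true), f(6, w)) =?= s.
Delete trivial equation 0 =?= 0.
Bind s := f(p(true, true), f(6, w)); substituting into the one remaining equation that mentions s gives: branch(6, u, true) =?= branch(w, g(f(p(true, true), f(6, w))), true).
Decompose branch/3: 6 =?= w,  u =?= g(f(p(true, true), f(6, w))),  true =?= true.
Bind w := 6; substituting into the one remaining equation that mentions w gives: u =?= g(f(p(true, true), f(6, 6))). Substituting into the earlier binding gives s := f(p(true, true), f(6, 6)).
Bind u := g(f(p(true, true), f(6, 6))); no other remaining equation mentions u.
Delete trivial equation true =?= true.
Decompose g/1: g(f(p(q, true), branch(true, y2, 0))) =?= g(f(p(p(true, true), true), branch(true, v, 0))).
Decompose g/1: f(p(q, true), branch(true, y2, 0)) =?= f(p(p(true, true), true), branch(true, v, 0)).
Decompose f/2: p(q, true) =?= p(p(true, true), true),  branch(true, y2, 0) =?= branch(true, v, 0).
Decompose p/2: q =?= p(true, true),  true =?= true.
Bind q := p(true, true); no other remaining equation mentions q.
Delete trivial equation true =?= true.
Decompose branch/3: true =?= true,  y2 =?= v,  0 =?= 0.
Delete trivial equation true =?= true.
Bind y2 := v; substituting into the one remaining equation that mentions y2 gives: f(g(v), branch(6, 6, v)) =?= f(g(x2), branch(6, 6, true)).
Delete trivial equation 0 =?= 0.
Decompose g/1: g(p(x1, t)) =?= g(p(x2, f(0, x1))).
Decompose g/1: p(x1, t) =?= p(x2, f(0, x1)).
Decompose p/2: x1 =?= x2,  t =?= f(0, x1).
Bind x1 := x2; substituting into the one remaining equation that mentions x1 gives: t =?= f(0, x2).
Bind t := f(0, x2); no other remaining equation mentions t.
Decompose f/2: g(v) =?= g(x2),  branch(6, 6, v) =?= branch(6, 6, true).
Decompose g/1: v =?= x2.
Bind v := x2; substituting into the remaining equation gives: branch(6, 6, x2) =?= branch(6, 6, true). Substituting into the earlier binding gives y2 := x2.
Decompose branch/3: 6 =?= 6,  6 =?= 6,  x2 =?= true.
Delete trivial equation 6 =?= 6.
Delete trivial equation 6 =?= 6.
Bind x2 := true. Substituting into the earlier bindings gives y2 := true, x1 := true, t := f(0, true), v := true.
MGU = { s ↦ f(p(true, true), f(6, 6)), w ↦ 6, u ↦ g(f(p(true, true), f(6, 6))), q ↦ p(true, true), y2 ↦ true, x1 ↦ true, t ↦ f(0, true), v ↦ true, x2 ↦ true }, so t ↦ f(0, true).

f(0, true)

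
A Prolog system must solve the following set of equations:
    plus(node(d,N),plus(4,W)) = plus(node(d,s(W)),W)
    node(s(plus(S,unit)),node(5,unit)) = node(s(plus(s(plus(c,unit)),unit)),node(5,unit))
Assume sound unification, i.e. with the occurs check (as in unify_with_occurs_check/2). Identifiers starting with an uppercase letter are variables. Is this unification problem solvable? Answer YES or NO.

Decompose plus/2: node(d,N) = node(d,s(W)),  plus(4,W) = W.
Decompose node/2: d = d,  N = s(W).
Delete trivial equation d = d.
Bind N := s(W); no other remaining equation mentions N.
Occurs check fails: W occurs in plus(4,W); the equation W = plus(4,W) has no finite solution.

NO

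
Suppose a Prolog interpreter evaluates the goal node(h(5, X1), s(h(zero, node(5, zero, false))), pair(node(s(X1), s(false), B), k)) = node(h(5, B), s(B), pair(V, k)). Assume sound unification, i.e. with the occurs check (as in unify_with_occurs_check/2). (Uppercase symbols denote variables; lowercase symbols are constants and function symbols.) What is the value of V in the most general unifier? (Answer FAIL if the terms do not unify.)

node(s(h(zero, node(5, zero, false))), s(false), h(zero, node(5, zero, false)))

Decompose node/3: h(5, X1) = h(5, B),  s(h(zero, node(5, zero, false))) = s(B),  pair(node(s(X1), s(false), B), k) = pair(V, k).
Decompose h/2: 5 = 5,  X1 = B.
Delete trivial equation 5 = 5.
Bind X1 := B; substituting into the one remaining equation that mentions X1 gives: pair(node(s(B), s(false), B), k) = pair(V, k).
Decompose s/1: h(zero, node(5, zero, false)) = B.
Bind B := h(zero, node(5, zero, false)); substituting into the remaining equation gives: pair(node(s(h(zero, node(5, zero, false))), s(false), h(zero, node(5, zero, false))), k) = pair(V, k). Substituting into the earlier binding gives X1 := h(zero, node(5, zero, false)).
Decompose pair/2: node(s(h(zero, node(5, zero, false))), s(false), h(zero, node(5, zero, false))) = V,  k = k.
Bind V := node(s(h(zero, node(5, zero, false))), s(false), h(zero, node(5, zero, false))); no other remaining equation mentions V.
Delete trivial equation k = k.
MGU = { X1 ↦ h(zero, node(5, zero, false)), B ↦ h(zero, node(5, zero, false)), V ↦ node(s(h(zero, node(5, zero, false))), s(false), h(zero, node(5, zero, false))) }, so V ↦ node(s(h(zero, node(5, zero, false))), s(false), h(zero, node(5, zero, false))).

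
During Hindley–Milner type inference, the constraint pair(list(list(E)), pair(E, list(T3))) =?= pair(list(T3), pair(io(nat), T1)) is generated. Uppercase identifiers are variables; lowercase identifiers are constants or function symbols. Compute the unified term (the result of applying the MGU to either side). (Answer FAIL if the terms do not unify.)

Decompose pair/2: list(list(E)) =?= list(T3),  pair(E, list(T3)) =?= pair(io(nat), T1).
Decompose list/1: list(E) =?= T3.
Bind T3 := list(E); substituting into the remaining equation gives: pair(E, list(list(E))) =?= pair(io(nat), T1).
Decompose pair/2: E =?= io(nat),  list(list(E)) =?= T1.
Bind E := io(nat); substituting into the remaining equation gives: list(list(io(nat))) =?= T1. Substituting into the earlier binding gives T3 := list(io(nat)).
Bind T1 := list(list(io(nat))).
Applying the MGU to either side gives pair(list(list(io(nat))), pair(io(nat), list(list(io(nat))))).

pair(list(list(io(nat))), pair(io(nat), list(list(io(nat)))))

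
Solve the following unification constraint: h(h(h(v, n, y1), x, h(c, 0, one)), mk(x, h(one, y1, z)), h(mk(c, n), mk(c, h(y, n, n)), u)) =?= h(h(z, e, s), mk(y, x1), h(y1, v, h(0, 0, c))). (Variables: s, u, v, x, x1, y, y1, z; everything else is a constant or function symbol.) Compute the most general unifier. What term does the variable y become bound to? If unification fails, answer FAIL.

e

Decompose h/3: h(h(v, n, y1), x, h(c, 0, one)) =?= h(z, e, s),  mk(x, h(one, y1, z)) =?= mk(y, x1),  h(mk(c, n), mk(c, h(y, n, n)), u) =?= h(y1, v, h(0, 0, c)).
Decompose h/3: h(v, n, y1) =?= z,  x =?= e,  h(c, 0, one) =?= s.
Bind z := h(v, n, y1); substituting into the one remaining equation that mentions z gives: mk(x, h(one, y1, h(v, n, y1))) =?= mk(y, x1).
Bind x := e; substituting into the one remaining equation that mentions x gives: mk(e, h(one, y1, h(v, n, y1))) =?= mk(y, x1).
Bind s := h(c, 0, one); no other remaining equation mentions s.
Decompose mk/2: e =?= y,  h(one, y1, h(v, n, y1)) =?= x1.
Bind y := e; substituting into the one remaining equation that mentions y gives: h(mk(c, n), mk(c, h(e, n, n)), u) =?= h(y1, v, h(0, 0, c)).
Bind x1 := h(one, y1, h(v, n, y1)); no other remaining equation mentions x1.
Decompose h/3: mk(c, n) =?= y1,  mk(c, h(e, n, n)) =?= v,  u =?= h(0, 0, c).
Bind y1 := mk(c, n); no other remaining equation mentions y1. Substituting into the earlier bindings gives z := h(v, n, mk(c, n)), x1 := h(one, mk(c, n), h(v, n, mk(c, n))).
Bind v := mk(c, h(e, n, n)); no other remaining equation mentions v. Substituting into the earlier bindings gives z := h(mk(c, h(e, n, n)), n, mk(c, n)), x1 := h(one, mk(c, n), h(mk(c, h(e, n, n)), n, mk(c, n))).
Bind u := h(0, 0, c).
MGU = { z ↦ h(mk(c, h(e, n, n)), n, mk(c, n)), x ↦ e, s ↦ h(c, 0, one), y ↦ e, x1 ↦ h(one, mk(c, n), h(mk(c, h(e, n, n)), n, mk(c, n))), y1 ↦ mk(c, n), v ↦ mk(c, h(e, n, n)), u ↦ h(0, 0, c) }, so y ↦ e.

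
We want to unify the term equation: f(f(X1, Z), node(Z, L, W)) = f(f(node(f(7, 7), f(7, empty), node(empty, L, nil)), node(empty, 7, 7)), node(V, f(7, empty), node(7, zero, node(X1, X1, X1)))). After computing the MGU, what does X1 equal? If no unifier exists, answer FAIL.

node(f(7, 7), f(7, empty), node(empty, f(7, empty), nil))

Decompose f/2: f(X1, Z) = f(node(f(7, 7), f(7, empty), node(empty, L, nil)), node(empty, 7, 7)),  node(Z, L, W) = node(V, f(7, empty), node(7, zero, node(X1, X1, X1))).
Decompose f/2: X1 = node(f(7, 7), f(7, empty), node(empty, L, nil)),  Z = node(empty, 7, 7).
Bind X1 := node(f(7, 7), f(7, empty), node(empty, L, nil)); substituting into the one remaining equation that mentions X1 gives: node(Z, L, W) = node(V, f(7, empty), node(7, zero, node(node(f(7, 7), f(7, empty), node(empty, L, nil)), node(f(7, 7), f(7, empty), node(empty, L, nil)), node(f(7, 7), f(7, empty), node(empty, L, nil))))).
Bind Z := node(empty, 7, 7); substituting into the remaining equation gives: node(node(empty, 7, 7), L, W) = node(V, f(7, empty), node(7, zero, node(node(f(7, 7), f(7, empty), node(empty, L, nil)), node(f(7, 7), f(7, empty), node(empty, L, nil)), node(f(7, 7), f(7, empty), node(empty, L, nil))))).
Decompose node/3: node(empty, 7, 7) = V,  L = f(7, empty),  W = node(7, zero, node(node(f(7, 7), f(7, empty), node(empty, L, nil)), node(f(7, 7), f(7, empty), node(empty, L, nil)), node(f(7, 7), f(7, empty), node(empty, L, nil)))).
Bind V := node(empty, 7, 7); no other remaining equation mentions V.
Bind L := f(7, empty); substituting into the remaining equation gives: W = node(7, zero, node(node(f(7, 7), f(7, empty), node(empty, f(7, empty), nil)), node(f(7, 7), f(7, empty), node(empty, f(7, empty), nil)), node(f(7, 7), f(7, empty), node(empty, f(7, empty), nil)))). Substituting into the earlier binding gives X1 := node(f(7, 7), f(7, empty), node(empty, f(7, empty), nil)).
Bind W := node(7, zero, node(node(f(7, 7), f(7, empty), node(empty, f(7, empty), nil)), node(f(7, 7), f(7, empty), node(empty, f(7, empty), nil)), node(f(7, 7), f(7, empty), node(empty, f(7, empty), nil)))).
MGU = { X1 := node(f(7, 7), f(7, empty), node(empty, f(7, empty), nil)), Z := node(empty, 7, 7), V := node(empty, 7, 7), L := f(7, empty), W := node(7, zero, node(node(f(7, 7), f(7, empty), node(empty, f(7, empty), nil)), node(f(7, 7), f(7, empty), node(empty, f(7, empty), nil)), node(f(7, 7), f(7, empty), node(empty, f(7, empty), nil)))) }, so X1 := node(f(7, 7), f(7, empty), node(empty, f(7, empty), nil)).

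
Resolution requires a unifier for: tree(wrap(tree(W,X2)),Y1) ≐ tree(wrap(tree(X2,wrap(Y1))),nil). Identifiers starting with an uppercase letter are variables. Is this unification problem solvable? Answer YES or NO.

Decompose tree/2: wrap(tree(W,X2)) ≐ wrap(tree(X2,wrap(Y1))),  Y1 ≐ nil.
Decompose wrap/1: tree(W,X2) ≐ tree(X2,wrap(Y1)).
Decompose tree/2: W ≐ X2,  X2 ≐ wrap(Y1).
Bind W := X2; no other remaining equation mentions W.
Bind X2 := wrap(Y1); no other remaining equation mentions X2. Substituting into the earlier binding gives W := wrap(Y1).
Bind Y1 := nil. Substituting into the earlier bindings gives W := wrap(nil), X2 := wrap(nil).
No equations remain and no clash or occurs-check failure arose, so a unifier exists.

YES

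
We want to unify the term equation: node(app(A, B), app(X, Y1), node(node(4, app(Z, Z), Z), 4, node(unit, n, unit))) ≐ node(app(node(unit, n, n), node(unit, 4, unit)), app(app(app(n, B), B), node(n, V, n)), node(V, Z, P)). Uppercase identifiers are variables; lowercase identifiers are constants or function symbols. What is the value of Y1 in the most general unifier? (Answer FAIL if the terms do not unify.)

node(n, node(4, app(4, 4), 4), n)

Decompose node/3: app(A, B) ≐ app(node(unit, n, n), node(unit, 4, unit)),  app(X, Y1) ≐ app(app(app(n, B), B), node(n, V, n)),  node(node(4, app(Z, Z), Z), 4, node(unit, n, unit)) ≐ node(V, Z, P).
Decompose app/2: A ≐ node(unit, n, n),  B ≐ node(unit, 4, unit).
Bind A := node(unit, n, n); no other remaining equation mentions A.
Bind B := node(unit, 4, unit); substituting into the one remaining equation that mentions B gives: app(X, Y1) ≐ app(app(app(n, node(unit, 4, unit)), node(unit, 4, unit)), node(n, V, n)).
Decompose app/2: X ≐ app(app(n, node(unit, 4, unit)), node(unit, 4, unit)),  Y1 ≐ node(n, V, n).
Bind X := app(app(n, node(unit, 4, unit)), node(unit, 4, unit)); no other remaining equation mentions X.
Bind Y1 := node(n, V, n); no other remaining equation mentions Y1.
Decompose node/3: node(4, app(Z, Z), Z) ≐ V,  4 ≐ Z,  node(unit, n, unit) ≐ P.
Bind V := node(4, app(Z, Z), Z); no other remaining equation mentions V. Substituting into the earlier binding gives Y1 := node(n, node(4, app(Z, Z), Z), n).
Bind Z := 4; no other remaining equation mentions Z. Substituting into the earlier bindings gives Y1 := node(n, node(4, app(4, 4), 4), n), V := node(4, app(4, 4), 4).
Bind P := node(unit, n, unit).
MGU = { A := node(unit, n, n), B := node(unit, 4, unit), X := app(app(n, node(unit, 4, unit)), node(unit, 4, unit)), Y1 := node(n, node(4, app(4, 4), 4), n), V := node(4, app(4, 4), 4), Z := 4, P := node(unit, n, unit) }, so Y1 := node(n, node(4, app(4, 4), 4), n).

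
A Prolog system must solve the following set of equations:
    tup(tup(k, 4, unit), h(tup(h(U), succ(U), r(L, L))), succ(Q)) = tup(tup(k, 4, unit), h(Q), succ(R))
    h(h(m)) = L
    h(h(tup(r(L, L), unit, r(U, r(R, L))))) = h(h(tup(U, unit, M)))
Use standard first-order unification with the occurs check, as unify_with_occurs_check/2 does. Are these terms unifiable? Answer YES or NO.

Decompose tup/3: tup(k, 4, unit) = tup(k, 4, unit),  h(tup(h(U), succ(U), r(L, L))) = h(Q),  succ(Q) = succ(R).
Delete trivial equation tup(k, 4, unit) = tup(k, 4, unit).
Decompose h/1: tup(h(U), succ(U), r(L, L)) = Q.
Bind Q := tup(h(U), succ(U), r(L, L)); substituting into the one remaining equation that mentions Q gives: succ(tup(h(U), succ(U), r(L, L))) = succ(R).
Decompose succ/1: tup(h(U), succ(U), r(L, L)) = R.
Bind R := tup(h(U), succ(U), r(L, L)); substituting into the one remaining equation that mentions R gives: h(h(tup(r(L, L), unit, r(U, r(tup(h(U), succ(U), r(L, L)), L))))) = h(h(tup(U, unit, M))).
Bind L := h(h(m)); substituting into the remaining equation gives: h(h(tup(r(h(h(m)), h(h(m))), unit, r(U, r(tup(h(U), succ(U), r(h(h(m)), h(h(m)))), h(h(m))))))) = h(h(tup(U, unit, M))). Substituting into the earlier bindings gives Q := tup(h(U), succ(U), r(h(h(m)), h(h(m)))), R := tup(h(U), succ(U), r(h(h(m)), h(h(m)))).
Decompose h/1: h(tup(r(h(h(m)), h(h(m))), unit, r(U, r(tup(h(U), succ(U), r(h(h(m)), h(h(m)))), h(h(m)))))) = h(tup(U, unit, M)).
Decompose h/1: tup(r(h(h(m)), h(h(m))), unit, r(U, r(tup(h(U), succ(U), r(h(h(m)), h(h(m)))), h(h(m))))) = tup(U, unit, M).
Decompose tup/3: r(h(h(m)), h(h(m))) = U,  unit = unit,  r(U, r(tup(h(U), succ(U), r(h(h(m)), h(h(m)))), h(h(m)))) = M.
Bind U := r(h(h(m)), h(h(m))); substituting into the one remaining equation that mentions U gives: r(r(h(h(m)), h(h(m))), r(tup(h(r(h(h(m)), h(h(m)))), succ(r(h(h(m)), h(h(m)))), r(h(h(m)), h(h(m)))), h(h(m)))) = M. Substituting into the earlier bindings gives Q := tup(h(r(h(h(m)), h(h(m)))), succ(r(h(h(m)), h(h(m)))), r(h(h(m)), h(h(m)))), R := tup(h(r(h(h(m)), h(h(m)))), succ(r(h(h(m)), h(h(m)))), r(h(h(m)), h(h(m)))).
Delete trivial equation unit = unit.
Bind M := r(r(h(h(m)), h(h(m))), r(tup(h(r(h(h(m)), h(h(m)))), succ(r(h(h(m)), h(h(m)))), r(h(h(m)), h(h(m)))), h(h(m)))).
No equations remain and no clash or occurs-check failure arose, so a unifier exists.

YES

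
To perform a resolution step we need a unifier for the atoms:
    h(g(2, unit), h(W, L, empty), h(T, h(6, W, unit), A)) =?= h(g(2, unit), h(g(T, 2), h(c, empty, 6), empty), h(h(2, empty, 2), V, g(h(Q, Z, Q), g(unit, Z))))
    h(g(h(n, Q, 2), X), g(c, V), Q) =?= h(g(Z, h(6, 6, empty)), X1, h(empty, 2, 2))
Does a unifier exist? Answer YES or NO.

YES

Decompose h/3: g(2, unit) =?= g(2, unit),  h(W, L, empty) =?= h(g(T, 2), h(c, empty, 6), empty),  h(T, h(6, W, unit), A) =?= h(h(2, empty, 2), V, g(h(Q, Z, Q), g(unit, Z))).
Delete trivial equation g(2, unit) =?= g(2, unit).
Decompose h/3: W =?= g(T, 2),  L =?= h(c, empty, 6),  empty =?= empty.
Bind W := g(T, 2); substituting into the one remaining equation that mentions W gives: h(T, h(6, g(T, 2), unit), A) =?= h(h(2, empty, 2), V, g(h(Q, Z, Q), g(unit, Z))).
Bind L := h(c, empty, 6); no other remaining equation mentions L.
Delete trivial equation empty =?= empty.
Decompose h/3: T =?= h(2, empty, 2),  h(6, g(T, 2), unit) =?= V,  A =?= g(h(Q, Z, Q), g(unit, Z)).
Bind T := h(2, empty, 2); substituting into the one remaining equation that mentions T gives: h(6, g(h(2, empty, 2), 2), unit) =?= V. Substituting into the earlier binding gives W := g(h(2, empty, 2), 2).
Bind V := h(6, g(h(2, empty, 2), 2), unit); substituting into the one remaining equation that mentions V gives: h(g(h(n, Q, 2), X), g(c, h(6, g(h(2, empty, 2), 2), unit)), Q) =?= h(g(Z, h(6, 6, empty)), X1, h(empty, 2, 2)).
Bind A := g(h(Q, Z, Q), g(unit, Z)); no other remaining equation mentions A.
Decompose h/3: g(h(n, Q, 2), X) =?= g(Z, h(6, 6, empty)),  g(c, h(6, g(h(2, empty, 2), 2), unit)) =?= X1,  Q =?= h(empty, 2, 2).
Decompose g/2: h(n, Q, 2) =?= Z,  X =?= h(6, 6, empty).
Bind Z := h(n, Q, 2); no other remaining equation mentions Z. Substituting into the earlier binding gives A := g(h(Q, h(n, Q, 2), Q), g(unit, h(n, Q, 2))).
Bind X := h(6, 6, empty); no other remaining equation mentions X.
Bind X1 := g(c, h(6, g(h(2, empty, 2), 2), unit)); no other remaining equation mentions X1.
Bind Q := h(empty, 2, 2). Substituting into the earlier bindings gives A := g(h(h(empty, 2, 2), h(n, h(empty, 2, 2), 2), h(empty, 2, 2)), g(unit, h(n, h(empty, 2, 2), 2))), Z := h(n, h(empty, 2, 2), 2).
No equations remain and no clash or occurs-check failure arose, so a unifier exists.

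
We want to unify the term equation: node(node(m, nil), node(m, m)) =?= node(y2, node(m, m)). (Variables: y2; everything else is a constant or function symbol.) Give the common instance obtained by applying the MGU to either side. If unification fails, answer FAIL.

Decompose node/2: node(m, nil) =?= y2,  node(m, m) =?= node(m, m).
Bind y2 := node(m, nil); no other remaining equation mentions y2.
Delete trivial equation node(m, m) =?= node(m, m).
Applying the MGU to either side gives node(node(m, nil), node(m, m)).

node(node(m, nil), node(m, m))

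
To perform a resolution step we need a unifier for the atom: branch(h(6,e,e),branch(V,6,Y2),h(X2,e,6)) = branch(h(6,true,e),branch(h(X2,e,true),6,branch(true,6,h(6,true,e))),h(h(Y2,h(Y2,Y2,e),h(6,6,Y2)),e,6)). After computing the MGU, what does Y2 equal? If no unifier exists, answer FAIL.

Decompose branch/3: h(6,e,e) = h(6,true,e),  branch(V,6,Y2) = branch(h(X2,e,true),6,branch(true,6,h(6,true,e))),  h(X2,e,6) = h(h(Y2,h(Y2,Y2,e),h(6,6,Y2)),e,6).
Decompose h/3: 6 = 6,  e = true,  e = e.
Delete trivial equation 6 = 6.
Clash: constants e and true differ; no unifier exists.

FAIL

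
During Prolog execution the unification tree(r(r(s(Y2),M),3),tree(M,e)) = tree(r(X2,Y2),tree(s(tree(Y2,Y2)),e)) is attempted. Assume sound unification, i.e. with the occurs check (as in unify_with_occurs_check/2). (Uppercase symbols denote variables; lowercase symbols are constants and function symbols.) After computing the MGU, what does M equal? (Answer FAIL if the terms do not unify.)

Decompose tree/2: r(r(s(Y2),M),3) = r(X2,Y2),  tree(M,e) = tree(s(tree(Y2,Y2)),e).
Decompose r/2: r(s(Y2),M) = X2,  3 = Y2.
Bind X2 := r(s(Y2),M); no other remaining equation mentions X2.
Bind Y2 := 3; substituting into the remaining equation gives: tree(M,e) = tree(s(tree(3,3)),e). Substituting into the earlier binding gives X2 := r(s(3),M).
Decompose tree/2: M = s(tree(3,3)),  e = e.
Bind M := s(tree(3,3)); no other remaining equation mentions M. Substituting into the earlier binding gives X2 := r(s(3),s(tree(3,3))).
Delete trivial equation e = e.
MGU = { X2 = r(s(3),s(tree(3,3))), Y2 = 3, M = s(tree(3,3)) }, so M = s(tree(3,3)).

s(tree(3,3))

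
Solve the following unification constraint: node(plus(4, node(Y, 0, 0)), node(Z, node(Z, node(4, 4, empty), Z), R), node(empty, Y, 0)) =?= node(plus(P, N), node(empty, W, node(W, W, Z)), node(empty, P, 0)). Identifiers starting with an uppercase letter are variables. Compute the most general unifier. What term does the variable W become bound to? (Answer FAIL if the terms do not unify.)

Decompose node/3: plus(4, node(Y, 0, 0)) =?= plus(P, N),  node(Z, node(Z, node(4, 4, empty), Z), R) =?= node(empty, W, node(W, W, Z)),  node(empty, Y, 0) =?= node(empty, P, 0).
Decompose plus/2: 4 =?= P,  node(Y, 0, 0) =?= N.
Bind P := 4; substituting into the one remaining equation that mentions P gives: node(empty, Y, 0) =?= node(empty, 4, 0).
Bind N := node(Y, 0, 0); no other remaining equation mentions N.
Decompose node/3: Z =?= empty,  node(Z, node(4, 4, empty), Z) =?= W,  R =?= node(W, W, Z).
Bind Z := empty; substituting into the 2 remaining equations that mention Z gives: node(empty, node(4, 4, empty), empty) =?= W,  R =?= node(W, W, empty).
Bind W := node(empty, node(4, 4, empty), empty); substituting into the one remaining equation that mentions W gives: R =?= node(node(empty, node(4, 4, empty), empty), node(empty, node(4, 4, empty), empty), empty).
Bind R := node(node(empty, node(4, 4, empty), empty), node(empty, node(4, 4, empty), empty), empty); no other remaining equation mentions R.
Decompose node/3: empty =?= empty,  Y =?= 4,  0 =?= 0.
Delete trivial equation empty =?= empty.
Bind Y := 4; no other remaining equation mentions Y. Substituting into the earlier binding gives N := node(4, 0, 0).
Delete trivial equation 0 =?= 0.
MGU = { P -> 4, N -> node(4, 0, 0), Z -> empty, W -> node(empty, node(4, 4, empty), empty), R -> node(node(empty, node(4, 4, empty), empty), node(empty, node(4, 4, empty), empty), empty), Y -> 4 }, so W -> node(empty, node(4, 4, empty), empty).

node(empty, node(4, 4, empty), empty)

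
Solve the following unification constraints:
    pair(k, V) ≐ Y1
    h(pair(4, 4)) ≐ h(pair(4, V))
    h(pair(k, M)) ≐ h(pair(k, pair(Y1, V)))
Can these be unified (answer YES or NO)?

YES

Bind Y1 := pair(k, V); substituting into the one remaining equation that mentions Y1 gives: h(pair(k, M)) ≐ h(pair(k, pair(pair(k, V), V))).
Decompose h/1: pair(4, 4) ≐ pair(4, V).
Decompose pair/2: 4 ≐ 4,  4 ≐ V.
Delete trivial equation 4 ≐ 4.
Bind V := 4; substituting into the remaining equation gives: h(pair(k, M)) ≐ h(pair(k, pair(pair(k, 4), 4))). Substituting into the earlier binding gives Y1 := pair(k, 4).
Decompose h/1: pair(k, M) ≐ pair(k, pair(pair(k, 4), 4)).
Decompose pair/2: k ≐ k,  M ≐ pair(pair(k, 4), 4).
Delete trivial equation k ≐ k.
Bind M := pair(pair(k, 4), 4).
No equations remain and no clash or occurs-check failure arose, so a unifier exists.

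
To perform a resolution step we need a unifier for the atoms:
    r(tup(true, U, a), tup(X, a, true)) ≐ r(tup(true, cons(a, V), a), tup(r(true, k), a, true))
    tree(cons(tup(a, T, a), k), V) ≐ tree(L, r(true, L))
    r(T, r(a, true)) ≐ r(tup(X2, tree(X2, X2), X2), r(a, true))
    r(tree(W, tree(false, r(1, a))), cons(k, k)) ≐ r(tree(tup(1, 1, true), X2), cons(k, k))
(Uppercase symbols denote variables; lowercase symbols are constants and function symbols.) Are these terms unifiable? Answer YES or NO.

YES

Decompose r/2: tup(true, U, a) ≐ tup(true, cons(a, V), a),  tup(X, a, true) ≐ tup(r(true, k), a, true).
Decompose tup/3: true ≐ true,  U ≐ cons(a, V),  a ≐ a.
Delete trivial equation true ≐ true.
Bind U := cons(a, V); no other remaining equation mentions U.
Delete trivial equation a ≐ a.
Decompose tup/3: X ≐ r(true, k),  a ≐ a,  true ≐ true.
Bind X := r(true, k); no other remaining equation mentions X.
Delete trivial equation a ≐ a.
Delete trivial equation true ≐ true.
Decompose tree/2: cons(tup(a, T, a), k) ≐ L,  V ≐ r(true, L).
Bind L := cons(tup(a, T, a), k); substituting into the one remaining equation that mentions L gives: V ≐ r(true, cons(tup(a, T, a), k)).
Bind V := r(true, cons(tup(a, T, a), k)); no other remaining equation mentions V. Substituting into the earlier binding gives U := cons(a, r(true, cons(tup(a, T, a), k))).
Decompose r/2: T ≐ tup(X2, tree(X2, X2), X2),  r(a, true) ≐ r(a, true).
Bind T := tup(X2, tree(X2, X2), X2); no other remaining equation mentions T. Substituting into the earlier bindings gives U := cons(a, r(true, cons(tup(a, tup(X2, tree(X2, X2), X2), a), k))), L := cons(tup(a, tup(X2, tree(X2, X2), X2), a), k), V := r(true, cons(tup(a, tup(X2, tree(X2, X2), X2), a), k)).
Delete trivial equation r(a, true) ≐ r(a, true).
Decompose r/2: tree(W, tree(false, r(1, a))) ≐ tree(tup(1, 1, true), X2),  cons(k, k) ≐ cons(k, k).
Decompose tree/2: W ≐ tup(1, 1, true),  tree(false, r(1, a)) ≐ X2.
Bind W := tup(1, 1, true); no other remaining equation mentions W.
Bind X2 := tree(false, r(1, a)); no other remaining equation mentions X2. Substituting into the earlier bindings gives U := cons(a, r(true, cons(tup(a, tup(tree(false, r(1, a)), tree(tree(false, r(1, a)), tree(false, r(1, a))), tree(false, r(1, a))), a), k))), L := cons(tup(a, tup(tree(false, r(1, a)), tree(tree(false, r(1, a)), tree(false, r(1, a))), tree(false, r(1, a))), a), k), V := r(true, cons(tup(a, tup(tree(false, r(1, a)), tree(tree(false, r(1, a)), tree(false, r(1, a))), tree(false, r(1, a))), a), k)), T := tup(tree(false, r(1, a)), tree(tree(false, r(1, a)), tree(false, r(1, a))), tree(false, r(1, a))).
Delete trivial equation cons(k, k) ≐ cons(k, k).
No equations remain and no clash or occurs-check failure arose, so a unifier exists.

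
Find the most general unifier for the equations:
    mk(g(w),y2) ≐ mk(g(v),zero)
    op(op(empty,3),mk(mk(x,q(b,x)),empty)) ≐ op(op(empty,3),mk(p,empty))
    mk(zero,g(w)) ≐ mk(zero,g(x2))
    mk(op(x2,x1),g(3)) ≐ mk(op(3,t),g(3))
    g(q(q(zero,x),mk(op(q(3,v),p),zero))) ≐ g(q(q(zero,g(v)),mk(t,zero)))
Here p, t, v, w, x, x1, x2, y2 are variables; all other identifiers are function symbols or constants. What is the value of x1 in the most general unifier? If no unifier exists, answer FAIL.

Decompose mk/2: g(w) ≐ g(v),  y2 ≐ zero.
Decompose g/1: w ≐ v.
Bind w := v; substituting into the one remaining equation that mentions w gives: mk(zero,g(v)) ≐ mk(zero,g(x2)).
Bind y2 := zero; no other remaining equation mentions y2.
Decompose op/2: op(empty,3) ≐ op(empty,3),  mk(mk(x,q(b,x)),empty) ≐ mk(p,empty).
Delete trivial equation op(empty,3) ≐ op(empty,3).
Decompose mk/2: mk(x,q(b,x)) ≐ p,  empty ≐ empty.
Bind p := mk(x,q(b,x)); substituting into the one remaining equation that mentions p gives: g(q(q(zero,x),mk(op(q(3,v),mk(x,q(b,x))),zero))) ≐ g(q(q(zero,g(v)),mk(t,zero))).
Delete trivial equation empty ≐ empty.
Decompose mk/2: zero ≐ zero,  g(v) ≐ g(x2).
Delete trivial equation zero ≐ zero.
Decompose g/1: v ≐ x2.
Bind v := x2; substituting into the one remaining equation that mentions v gives: g(q(q(zero,x),mk(op(q(3,x2),mk(x,q(b,x))),zero))) ≐ g(q(q(zero,g(x2)),mk(t,zero))). Substituting into the earlier binding gives w := x2.
Decompose mk/2: op(x2,x1) ≐ op(3,t),  g(3) ≐ g(3).
Decompose op/2: x2 ≐ 3,  x1 ≐ t.
Bind x2 := 3; substituting into the one remaining equation that mentions x2 gives: g(q(q(zero,x),mk(op(q(3,3),mk(x,q(b,x))),zero))) ≐ g(q(q(zero,g(3)),mk(t,zero))). Substituting into the earlier bindings gives w := 3, v := 3.
Bind x1 := t; no other remaining equation mentions x1.
Delete trivial equation g(3) ≐ g(3).
Decompose g/1: q(q(zero,x),mk(op(q(3,3),mk(x,q(b,x))),zero)) ≐ q(q(zero,g(3)),mk(t,zero)).
Decompose q/2: q(zero,x) ≐ q(zero,g(3)),  mk(op(q(3,3),mk(x,q(b,x))),zero) ≐ mk(t,zero).
Decompose q/2: zero ≐ zero,  x ≐ g(3).
Delete trivial equation zero ≐ zero.
Bind x := g(3); substituting into the remaining equation gives: mk(op(q(3,3),mk(g(3),q(b,g(3)))),zero) ≐ mk(t,zero). Substituting into the earlier binding gives p := mk(g(3),q(b,g(3))).
Decompose mk/2: op(q(3,3),mk(g(3),q(b,g(3)))) ≐ t,  zero ≐ zero.
Bind t := op(q(3,3),mk(g(3),q(b,g(3)))); no other remaining equation mentions t. Substituting into the earlier binding gives x1 := op(q(3,3),mk(g(3),q(b,g(3)))).
Delete trivial equation zero ≐ zero.
MGU = { w := 3, y2 := zero, p := mk(g(3),q(b,g(3))), v := 3, x2 := 3, x1 := op(q(3,3),mk(g(3),q(b,g(3)))), x := g(3), t := op(q(3,3),mk(g(3),q(b,g(3)))) }, so x1 := op(q(3,3),mk(g(3),q(b,g(3)))).

op(q(3,3),mk(g(3),q(b,g(3))))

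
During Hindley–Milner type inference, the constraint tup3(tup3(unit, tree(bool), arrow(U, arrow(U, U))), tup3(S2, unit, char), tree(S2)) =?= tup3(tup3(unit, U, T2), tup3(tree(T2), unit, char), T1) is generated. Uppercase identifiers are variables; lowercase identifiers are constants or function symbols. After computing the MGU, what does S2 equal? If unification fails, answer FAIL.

Decompose tup3/3: tup3(unit, tree(bool), arrow(U, arrow(U, U))) =?= tup3(unit, U, T2),  tup3(S2, unit, char) =?= tup3(tree(T2), unit, char),  tree(S2) =?= T1.
Decompose tup3/3: unit =?= unit,  tree(bool) =?= U,  arrow(U, arrow(U, U)) =?= T2.
Delete trivial equation unit =?= unit.
Bind U := tree(bool); substituting into the one remaining equation that mentions U gives: arrow(tree(bool), arrow(tree(bool), tree(bool))) =?= T2.
Bind T2 := arrow(tree(bool), arrow(tree(bool), tree(bool))); substituting into the one remaining equation that mentions T2 gives: tup3(S2, unit, char) =?= tup3(tree(arrow(tree(bool), arrow(tree(bool), tree(bool)))), unit, char).
Decompose tup3/3: S2 =?= tree(arrow(tree(bool), arrow(tree(bool), tree(bool)))),  unit =?= unit,  char =?= char.
Bind S2 := tree(arrow(tree(bool), arrow(tree(bool), tree(bool)))); substituting into the one remaining equation that mentions S2 gives: tree(tree(arrow(tree(bool), arrow(tree(bool), tree(bool))))) =?= T1.
Delete trivial equation unit =?= unit.
Delete trivial equation char =?= char.
Bind T1 := tree(tree(arrow(tree(bool), arrow(tree(bool), tree(bool))))).
MGU = { U ↦ tree(bool), T2 ↦ arrow(tree(bool), arrow(tree(bool), tree(bool))), S2 ↦ tree(arrow(tree(bool), arrow(tree(bool), tree(bool)))), T1 ↦ tree(tree(arrow(tree(bool), arrow(tree(bool), tree(bool))))) }, so S2 ↦ tree(arrow(tree(bool), arrow(tree(bool), tree(bool)))).

tree(arrow(tree(bool), arrow(tree(bool), tree(bool))))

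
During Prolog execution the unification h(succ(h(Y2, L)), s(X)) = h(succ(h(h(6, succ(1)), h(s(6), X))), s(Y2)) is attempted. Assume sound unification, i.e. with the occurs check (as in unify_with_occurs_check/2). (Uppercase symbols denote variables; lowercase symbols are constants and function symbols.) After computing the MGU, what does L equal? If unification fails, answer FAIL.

h(s(6), h(6, succ(1)))

Decompose h/2: succ(h(Y2, L)) = succ(h(h(6, succ(1)), h(s(6), X))),  s(X) = s(Y2).
Decompose succ/1: h(Y2, L) = h(h(6, succ(1)), h(s(6), X)).
Decompose h/2: Y2 = h(6, succ(1)),  L = h(s(6), X).
Bind Y2 := h(6, succ(1)); substituting into the one remaining equation that mentions Y2 gives: s(X) = s(h(6, succ(1))).
Bind L := h(s(6), X); no other remaining equation mentions L.
Decompose s/1: X = h(6, succ(1)).
Bind X := h(6, succ(1)). Substituting into the earlier binding gives L := h(s(6), h(6, succ(1))).
MGU = { Y2 ↦ h(6, succ(1)), L ↦ h(s(6), h(6, succ(1))), X ↦ h(6, succ(1)) }, so L ↦ h(s(6), h(6, succ(1))).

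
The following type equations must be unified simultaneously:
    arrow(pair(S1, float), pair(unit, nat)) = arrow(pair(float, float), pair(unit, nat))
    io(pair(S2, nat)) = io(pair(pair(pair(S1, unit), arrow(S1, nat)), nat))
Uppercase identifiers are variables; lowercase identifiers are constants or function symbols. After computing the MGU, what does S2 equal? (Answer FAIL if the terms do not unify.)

Decompose arrow/2: pair(S1, float) = pair(float, float),  pair(unit, nat) = pair(unit, nat).
Decompose pair/2: S1 = float,  float = float.
Bind S1 := float; substituting into the one remaining equation that mentions S1 gives: io(pair(S2, nat)) = io(pair(pair(pair(float, unit), arrow(float, nat)), nat)).
Delete trivial equation float = float.
Delete trivial equation pair(unit, nat) = pair(unit, nat).
Decompose io/1: pair(S2, nat) = pair(pair(pair(float, unit), arrow(float, nat)), nat).
Decompose pair/2: S2 = pair(pair(float, unit), arrow(float, nat)),  nat = nat.
Bind S2 := pair(pair(float, unit), arrow(float, nat)); no other remaining equation mentions S2.
Delete trivial equation nat = nat.
MGU = { S1 := float, S2 := pair(pair(float, unit), arrow(float, nat)) }, so S2 := pair(pair(float, unit), arrow(float, nat)).

pair(pair(float, unit), arrow(float, nat))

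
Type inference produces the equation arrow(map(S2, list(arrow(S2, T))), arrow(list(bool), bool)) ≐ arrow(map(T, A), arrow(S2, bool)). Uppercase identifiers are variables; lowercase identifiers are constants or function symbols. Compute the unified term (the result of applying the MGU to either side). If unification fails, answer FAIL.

Decompose arrow/2: map(S2, list(arrow(S2, T))) ≐ map(T, A),  arrow(list(bool), bool) ≐ arrow(S2, bool).
Decompose map/2: S2 ≐ T,  list(arrow(S2, T)) ≐ A.
Bind S2 := T; substituting into the remaining equations gives: list(arrow(T, T)) ≐ A,  arrow(list(bool), bool) ≐ arrow(T, bool).
Bind A := list(arrow(T, T)); no other remaining equation mentions A.
Decompose arrow/2: list(bool) ≐ T,  bool ≐ bool.
Bind T := list(bool); no other remaining equation mentions T. Substituting into the earlier bindings gives S2 := list(bool), A := list(arrow(list(bool), list(bool))).
Delete trivial equation bool ≐ bool.
Applying the MGU to either side gives arrow(map(list(bool), list(arrow(list(bool), list(bool)))), arrow(list(bool), bool)).

arrow(map(list(bool), list(arrow(list(bool), list(bool)))), arrow(list(bool), bool))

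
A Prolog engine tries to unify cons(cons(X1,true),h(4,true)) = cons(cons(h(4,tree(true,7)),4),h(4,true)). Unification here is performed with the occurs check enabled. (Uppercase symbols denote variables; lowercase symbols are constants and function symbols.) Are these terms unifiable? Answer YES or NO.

Decompose cons/2: cons(X1,true) = cons(h(4,tree(true,7)),4),  h(4,true) = h(4,true).
Decompose cons/2: X1 = h(4,tree(true,7)),  true = 4.
Bind X1 := h(4,tree(true,7)); no other remaining equation mentions X1.
Clash: constants true and 4 differ; no unifier exists.

NO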